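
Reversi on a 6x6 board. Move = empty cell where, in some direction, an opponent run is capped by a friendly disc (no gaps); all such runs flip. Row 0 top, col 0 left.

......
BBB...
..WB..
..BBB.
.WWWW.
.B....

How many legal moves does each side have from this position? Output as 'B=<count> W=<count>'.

-- B to move --
(1,3): no bracket -> illegal
(2,1): flips 1 -> legal
(3,0): no bracket -> illegal
(3,1): flips 1 -> legal
(3,5): no bracket -> illegal
(4,0): no bracket -> illegal
(4,5): no bracket -> illegal
(5,0): flips 1 -> legal
(5,2): flips 2 -> legal
(5,3): flips 1 -> legal
(5,4): flips 2 -> legal
(5,5): flips 1 -> legal
B mobility = 7
-- W to move --
(0,0): flips 1 -> legal
(0,1): no bracket -> illegal
(0,2): flips 1 -> legal
(0,3): no bracket -> illegal
(1,3): flips 2 -> legal
(1,4): flips 2 -> legal
(2,0): no bracket -> illegal
(2,1): flips 1 -> legal
(2,4): flips 3 -> legal
(2,5): flips 1 -> legal
(3,1): no bracket -> illegal
(3,5): no bracket -> illegal
(4,0): no bracket -> illegal
(4,5): no bracket -> illegal
(5,0): no bracket -> illegal
(5,2): no bracket -> illegal
W mobility = 7

Answer: B=7 W=7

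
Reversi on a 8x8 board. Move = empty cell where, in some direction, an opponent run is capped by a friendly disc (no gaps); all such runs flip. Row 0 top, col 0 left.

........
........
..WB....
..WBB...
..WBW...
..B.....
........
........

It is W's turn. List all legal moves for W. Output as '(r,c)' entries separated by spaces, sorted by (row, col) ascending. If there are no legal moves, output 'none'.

(1,2): no bracket -> illegal
(1,3): no bracket -> illegal
(1,4): flips 1 -> legal
(2,4): flips 3 -> legal
(2,5): no bracket -> illegal
(3,5): flips 2 -> legal
(4,1): no bracket -> illegal
(4,5): no bracket -> illegal
(5,1): no bracket -> illegal
(5,3): no bracket -> illegal
(5,4): flips 1 -> legal
(6,1): no bracket -> illegal
(6,2): flips 1 -> legal
(6,3): no bracket -> illegal

Answer: (1,4) (2,4) (3,5) (5,4) (6,2)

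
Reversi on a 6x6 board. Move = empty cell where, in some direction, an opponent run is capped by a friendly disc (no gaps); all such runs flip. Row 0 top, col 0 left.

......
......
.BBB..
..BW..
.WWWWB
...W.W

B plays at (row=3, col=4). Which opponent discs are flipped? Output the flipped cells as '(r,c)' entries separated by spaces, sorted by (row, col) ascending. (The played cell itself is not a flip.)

Dir NW: first cell 'B' (not opp) -> no flip
Dir N: first cell '.' (not opp) -> no flip
Dir NE: first cell '.' (not opp) -> no flip
Dir W: opp run (3,3) capped by B -> flip
Dir E: first cell '.' (not opp) -> no flip
Dir SW: opp run (4,3), next='.' -> no flip
Dir S: opp run (4,4), next='.' -> no flip
Dir SE: first cell 'B' (not opp) -> no flip

Answer: (3,3)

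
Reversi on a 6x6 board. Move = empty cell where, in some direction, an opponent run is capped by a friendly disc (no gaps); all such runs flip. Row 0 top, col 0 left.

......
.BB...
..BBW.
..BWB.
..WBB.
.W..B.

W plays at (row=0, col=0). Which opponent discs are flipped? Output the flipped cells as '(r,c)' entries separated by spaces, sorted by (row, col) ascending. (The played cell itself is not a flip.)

Answer: (1,1) (2,2)

Derivation:
Dir NW: edge -> no flip
Dir N: edge -> no flip
Dir NE: edge -> no flip
Dir W: edge -> no flip
Dir E: first cell '.' (not opp) -> no flip
Dir SW: edge -> no flip
Dir S: first cell '.' (not opp) -> no flip
Dir SE: opp run (1,1) (2,2) capped by W -> flip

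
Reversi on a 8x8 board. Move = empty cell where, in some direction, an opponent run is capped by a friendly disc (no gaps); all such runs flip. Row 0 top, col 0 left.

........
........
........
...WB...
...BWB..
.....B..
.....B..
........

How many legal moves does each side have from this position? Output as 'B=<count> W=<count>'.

Answer: B=4 W=6

Derivation:
-- B to move --
(2,2): flips 2 -> legal
(2,3): flips 1 -> legal
(2,4): no bracket -> illegal
(3,2): flips 1 -> legal
(3,5): no bracket -> illegal
(4,2): no bracket -> illegal
(5,3): no bracket -> illegal
(5,4): flips 1 -> legal
B mobility = 4
-- W to move --
(2,3): no bracket -> illegal
(2,4): flips 1 -> legal
(2,5): no bracket -> illegal
(3,2): no bracket -> illegal
(3,5): flips 1 -> legal
(3,6): no bracket -> illegal
(4,2): flips 1 -> legal
(4,6): flips 1 -> legal
(5,2): no bracket -> illegal
(5,3): flips 1 -> legal
(5,4): no bracket -> illegal
(5,6): no bracket -> illegal
(6,4): no bracket -> illegal
(6,6): flips 1 -> legal
(7,4): no bracket -> illegal
(7,5): no bracket -> illegal
(7,6): no bracket -> illegal
W mobility = 6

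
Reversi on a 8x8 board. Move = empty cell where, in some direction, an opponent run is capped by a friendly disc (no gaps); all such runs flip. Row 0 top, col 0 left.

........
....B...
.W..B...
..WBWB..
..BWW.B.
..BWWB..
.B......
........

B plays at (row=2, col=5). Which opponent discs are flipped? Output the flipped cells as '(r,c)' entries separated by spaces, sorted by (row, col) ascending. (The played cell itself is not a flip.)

Dir NW: first cell 'B' (not opp) -> no flip
Dir N: first cell '.' (not opp) -> no flip
Dir NE: first cell '.' (not opp) -> no flip
Dir W: first cell 'B' (not opp) -> no flip
Dir E: first cell '.' (not opp) -> no flip
Dir SW: opp run (3,4) (4,3) capped by B -> flip
Dir S: first cell 'B' (not opp) -> no flip
Dir SE: first cell '.' (not opp) -> no flip

Answer: (3,4) (4,3)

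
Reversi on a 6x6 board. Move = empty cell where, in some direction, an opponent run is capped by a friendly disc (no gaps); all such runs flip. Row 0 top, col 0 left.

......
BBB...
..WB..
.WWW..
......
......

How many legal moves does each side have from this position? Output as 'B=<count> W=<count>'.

Answer: B=5 W=5

Derivation:
-- B to move --
(1,3): no bracket -> illegal
(2,0): no bracket -> illegal
(2,1): flips 1 -> legal
(2,4): no bracket -> illegal
(3,0): no bracket -> illegal
(3,4): no bracket -> illegal
(4,0): no bracket -> illegal
(4,1): flips 1 -> legal
(4,2): flips 2 -> legal
(4,3): flips 1 -> legal
(4,4): flips 2 -> legal
B mobility = 5
-- W to move --
(0,0): flips 1 -> legal
(0,1): no bracket -> illegal
(0,2): flips 1 -> legal
(0,3): no bracket -> illegal
(1,3): flips 1 -> legal
(1,4): flips 1 -> legal
(2,0): no bracket -> illegal
(2,1): no bracket -> illegal
(2,4): flips 1 -> legal
(3,4): no bracket -> illegal
W mobility = 5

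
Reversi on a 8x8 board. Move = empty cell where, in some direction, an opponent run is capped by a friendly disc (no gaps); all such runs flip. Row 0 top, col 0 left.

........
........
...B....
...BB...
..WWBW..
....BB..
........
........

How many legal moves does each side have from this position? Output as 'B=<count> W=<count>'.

Answer: B=9 W=6

Derivation:
-- B to move --
(3,1): no bracket -> illegal
(3,2): flips 1 -> legal
(3,5): flips 1 -> legal
(3,6): flips 1 -> legal
(4,1): flips 2 -> legal
(4,6): flips 1 -> legal
(5,1): flips 1 -> legal
(5,2): flips 1 -> legal
(5,3): flips 1 -> legal
(5,6): flips 1 -> legal
B mobility = 9
-- W to move --
(1,2): flips 2 -> legal
(1,3): flips 2 -> legal
(1,4): no bracket -> illegal
(2,2): no bracket -> illegal
(2,4): flips 1 -> legal
(2,5): flips 1 -> legal
(3,2): no bracket -> illegal
(3,5): no bracket -> illegal
(4,6): no bracket -> illegal
(5,3): no bracket -> illegal
(5,6): no bracket -> illegal
(6,3): flips 1 -> legal
(6,4): no bracket -> illegal
(6,5): flips 2 -> legal
(6,6): no bracket -> illegal
W mobility = 6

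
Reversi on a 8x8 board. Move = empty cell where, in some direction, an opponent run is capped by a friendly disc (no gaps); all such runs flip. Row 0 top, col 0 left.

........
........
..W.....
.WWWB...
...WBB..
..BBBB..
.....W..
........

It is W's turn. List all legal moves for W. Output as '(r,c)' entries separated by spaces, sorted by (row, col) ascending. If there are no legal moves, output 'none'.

(2,3): no bracket -> illegal
(2,4): no bracket -> illegal
(2,5): flips 1 -> legal
(3,5): flips 3 -> legal
(3,6): no bracket -> illegal
(4,1): no bracket -> illegal
(4,2): no bracket -> illegal
(4,6): flips 2 -> legal
(5,1): no bracket -> illegal
(5,6): no bracket -> illegal
(6,1): flips 1 -> legal
(6,2): no bracket -> illegal
(6,3): flips 1 -> legal
(6,4): no bracket -> illegal
(6,6): flips 2 -> legal

Answer: (2,5) (3,5) (4,6) (6,1) (6,3) (6,6)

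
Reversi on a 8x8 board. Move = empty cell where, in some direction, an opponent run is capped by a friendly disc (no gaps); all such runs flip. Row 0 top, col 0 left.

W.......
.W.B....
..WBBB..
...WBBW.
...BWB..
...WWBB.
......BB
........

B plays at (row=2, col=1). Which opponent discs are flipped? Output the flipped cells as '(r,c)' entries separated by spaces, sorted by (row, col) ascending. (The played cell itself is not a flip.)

Answer: (2,2)

Derivation:
Dir NW: first cell '.' (not opp) -> no flip
Dir N: opp run (1,1), next='.' -> no flip
Dir NE: first cell '.' (not opp) -> no flip
Dir W: first cell '.' (not opp) -> no flip
Dir E: opp run (2,2) capped by B -> flip
Dir SW: first cell '.' (not opp) -> no flip
Dir S: first cell '.' (not opp) -> no flip
Dir SE: first cell '.' (not opp) -> no flip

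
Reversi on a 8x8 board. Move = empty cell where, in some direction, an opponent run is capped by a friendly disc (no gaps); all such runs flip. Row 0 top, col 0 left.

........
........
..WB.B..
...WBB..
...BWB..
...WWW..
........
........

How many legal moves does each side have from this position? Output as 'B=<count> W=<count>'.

Answer: B=6 W=8

Derivation:
-- B to move --
(1,1): no bracket -> illegal
(1,2): no bracket -> illegal
(1,3): no bracket -> illegal
(2,1): flips 1 -> legal
(2,4): no bracket -> illegal
(3,1): no bracket -> illegal
(3,2): flips 1 -> legal
(4,2): no bracket -> illegal
(4,6): no bracket -> illegal
(5,2): no bracket -> illegal
(5,6): no bracket -> illegal
(6,2): flips 2 -> legal
(6,3): flips 2 -> legal
(6,4): flips 2 -> legal
(6,5): flips 2 -> legal
(6,6): no bracket -> illegal
B mobility = 6
-- W to move --
(1,2): no bracket -> illegal
(1,3): flips 1 -> legal
(1,4): no bracket -> illegal
(1,5): flips 3 -> legal
(1,6): no bracket -> illegal
(2,4): flips 2 -> legal
(2,6): flips 1 -> legal
(3,2): flips 1 -> legal
(3,6): flips 3 -> legal
(4,2): flips 1 -> legal
(4,6): flips 1 -> legal
(5,2): no bracket -> illegal
(5,6): no bracket -> illegal
W mobility = 8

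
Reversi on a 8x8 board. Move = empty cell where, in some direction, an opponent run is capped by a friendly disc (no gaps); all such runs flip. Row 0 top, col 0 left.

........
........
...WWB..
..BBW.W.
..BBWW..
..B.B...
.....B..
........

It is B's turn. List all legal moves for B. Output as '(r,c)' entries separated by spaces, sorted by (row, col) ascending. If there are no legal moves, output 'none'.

Answer: (1,3) (1,4) (1,5) (2,2) (2,7) (3,5) (4,6) (4,7) (5,5)

Derivation:
(1,2): no bracket -> illegal
(1,3): flips 1 -> legal
(1,4): flips 4 -> legal
(1,5): flips 1 -> legal
(2,2): flips 2 -> legal
(2,6): no bracket -> illegal
(2,7): flips 2 -> legal
(3,5): flips 1 -> legal
(3,7): no bracket -> illegal
(4,6): flips 2 -> legal
(4,7): flips 1 -> legal
(5,3): no bracket -> illegal
(5,5): flips 1 -> legal
(5,6): no bracket -> illegal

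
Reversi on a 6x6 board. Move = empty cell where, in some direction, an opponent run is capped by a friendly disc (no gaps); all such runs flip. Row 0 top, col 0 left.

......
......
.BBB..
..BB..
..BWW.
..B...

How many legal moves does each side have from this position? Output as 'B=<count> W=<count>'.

-- B to move --
(3,4): flips 1 -> legal
(3,5): no bracket -> illegal
(4,5): flips 2 -> legal
(5,3): flips 1 -> legal
(5,4): flips 1 -> legal
(5,5): flips 1 -> legal
B mobility = 5
-- W to move --
(1,0): flips 2 -> legal
(1,1): flips 2 -> legal
(1,2): no bracket -> illegal
(1,3): flips 2 -> legal
(1,4): no bracket -> illegal
(2,0): no bracket -> illegal
(2,4): no bracket -> illegal
(3,0): no bracket -> illegal
(3,1): no bracket -> illegal
(3,4): no bracket -> illegal
(4,1): flips 1 -> legal
(5,1): no bracket -> illegal
(5,3): no bracket -> illegal
W mobility = 4

Answer: B=5 W=4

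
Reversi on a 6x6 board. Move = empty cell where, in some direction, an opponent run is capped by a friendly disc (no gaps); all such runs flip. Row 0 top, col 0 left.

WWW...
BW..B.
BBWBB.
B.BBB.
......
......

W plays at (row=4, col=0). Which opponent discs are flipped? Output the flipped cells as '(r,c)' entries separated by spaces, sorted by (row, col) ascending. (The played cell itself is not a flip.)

Answer: (1,0) (2,0) (3,0)

Derivation:
Dir NW: edge -> no flip
Dir N: opp run (3,0) (2,0) (1,0) capped by W -> flip
Dir NE: first cell '.' (not opp) -> no flip
Dir W: edge -> no flip
Dir E: first cell '.' (not opp) -> no flip
Dir SW: edge -> no flip
Dir S: first cell '.' (not opp) -> no flip
Dir SE: first cell '.' (not opp) -> no flip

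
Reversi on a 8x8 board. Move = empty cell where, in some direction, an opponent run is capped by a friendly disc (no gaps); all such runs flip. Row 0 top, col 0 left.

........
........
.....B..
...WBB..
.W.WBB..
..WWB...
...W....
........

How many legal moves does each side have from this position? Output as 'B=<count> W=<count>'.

Answer: B=7 W=6

Derivation:
-- B to move --
(2,2): flips 1 -> legal
(2,3): no bracket -> illegal
(2,4): no bracket -> illegal
(3,0): no bracket -> illegal
(3,1): no bracket -> illegal
(3,2): flips 2 -> legal
(4,0): no bracket -> illegal
(4,2): flips 1 -> legal
(5,0): no bracket -> illegal
(5,1): flips 2 -> legal
(6,1): flips 2 -> legal
(6,2): flips 1 -> legal
(6,4): no bracket -> illegal
(7,2): flips 1 -> legal
(7,3): no bracket -> illegal
(7,4): no bracket -> illegal
B mobility = 7
-- W to move --
(1,4): no bracket -> illegal
(1,5): no bracket -> illegal
(1,6): flips 2 -> legal
(2,3): no bracket -> illegal
(2,4): no bracket -> illegal
(2,6): flips 2 -> legal
(3,6): flips 4 -> legal
(4,6): flips 2 -> legal
(5,5): flips 2 -> legal
(5,6): no bracket -> illegal
(6,4): no bracket -> illegal
(6,5): flips 1 -> legal
W mobility = 6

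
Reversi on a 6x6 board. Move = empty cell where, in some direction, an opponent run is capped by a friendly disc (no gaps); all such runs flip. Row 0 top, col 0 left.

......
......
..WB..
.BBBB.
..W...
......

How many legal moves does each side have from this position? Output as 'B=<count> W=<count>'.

Answer: B=7 W=4

Derivation:
-- B to move --
(1,1): flips 1 -> legal
(1,2): flips 1 -> legal
(1,3): flips 1 -> legal
(2,1): flips 1 -> legal
(4,1): no bracket -> illegal
(4,3): no bracket -> illegal
(5,1): flips 1 -> legal
(5,2): flips 1 -> legal
(5,3): flips 1 -> legal
B mobility = 7
-- W to move --
(1,2): no bracket -> illegal
(1,3): no bracket -> illegal
(1,4): no bracket -> illegal
(2,0): flips 1 -> legal
(2,1): no bracket -> illegal
(2,4): flips 2 -> legal
(2,5): no bracket -> illegal
(3,0): no bracket -> illegal
(3,5): no bracket -> illegal
(4,0): flips 1 -> legal
(4,1): no bracket -> illegal
(4,3): no bracket -> illegal
(4,4): flips 1 -> legal
(4,5): no bracket -> illegal
W mobility = 4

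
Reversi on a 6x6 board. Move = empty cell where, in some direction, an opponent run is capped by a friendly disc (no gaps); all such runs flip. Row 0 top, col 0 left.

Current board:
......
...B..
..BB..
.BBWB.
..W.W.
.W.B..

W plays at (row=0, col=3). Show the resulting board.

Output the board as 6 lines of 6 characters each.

Answer: ...W..
...W..
..BW..
.BBWB.
..W.W.
.W.B..

Derivation:
Place W at (0,3); scan 8 dirs for brackets.
Dir NW: edge -> no flip
Dir N: edge -> no flip
Dir NE: edge -> no flip
Dir W: first cell '.' (not opp) -> no flip
Dir E: first cell '.' (not opp) -> no flip
Dir SW: first cell '.' (not opp) -> no flip
Dir S: opp run (1,3) (2,3) capped by W -> flip
Dir SE: first cell '.' (not opp) -> no flip
All flips: (1,3) (2,3)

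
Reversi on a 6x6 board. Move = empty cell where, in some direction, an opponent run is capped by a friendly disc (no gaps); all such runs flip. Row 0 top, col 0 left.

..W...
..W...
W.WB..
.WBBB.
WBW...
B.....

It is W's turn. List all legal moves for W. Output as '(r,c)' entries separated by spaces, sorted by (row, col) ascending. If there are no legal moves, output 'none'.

(1,3): no bracket -> illegal
(1,4): no bracket -> illegal
(2,1): no bracket -> illegal
(2,4): flips 2 -> legal
(2,5): no bracket -> illegal
(3,0): no bracket -> illegal
(3,5): flips 3 -> legal
(4,3): no bracket -> illegal
(4,4): flips 1 -> legal
(4,5): flips 2 -> legal
(5,1): flips 1 -> legal
(5,2): no bracket -> illegal

Answer: (2,4) (3,5) (4,4) (4,5) (5,1)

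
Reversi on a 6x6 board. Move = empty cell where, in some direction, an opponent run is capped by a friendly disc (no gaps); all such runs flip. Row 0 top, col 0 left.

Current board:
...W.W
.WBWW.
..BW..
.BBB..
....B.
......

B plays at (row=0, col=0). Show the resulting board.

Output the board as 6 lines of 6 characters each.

Answer: B..W.W
.BBWW.
..BW..
.BBB..
....B.
......

Derivation:
Place B at (0,0); scan 8 dirs for brackets.
Dir NW: edge -> no flip
Dir N: edge -> no flip
Dir NE: edge -> no flip
Dir W: edge -> no flip
Dir E: first cell '.' (not opp) -> no flip
Dir SW: edge -> no flip
Dir S: first cell '.' (not opp) -> no flip
Dir SE: opp run (1,1) capped by B -> flip
All flips: (1,1)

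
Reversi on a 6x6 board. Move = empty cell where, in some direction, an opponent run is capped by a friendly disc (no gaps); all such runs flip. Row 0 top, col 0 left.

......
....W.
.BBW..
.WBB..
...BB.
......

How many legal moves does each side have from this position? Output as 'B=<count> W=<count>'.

-- B to move --
(0,3): no bracket -> illegal
(0,4): no bracket -> illegal
(0,5): flips 2 -> legal
(1,2): no bracket -> illegal
(1,3): flips 1 -> legal
(1,5): no bracket -> illegal
(2,0): no bracket -> illegal
(2,4): flips 1 -> legal
(2,5): no bracket -> illegal
(3,0): flips 1 -> legal
(3,4): no bracket -> illegal
(4,0): flips 1 -> legal
(4,1): flips 1 -> legal
(4,2): no bracket -> illegal
B mobility = 6
-- W to move --
(1,0): no bracket -> illegal
(1,1): flips 1 -> legal
(1,2): no bracket -> illegal
(1,3): flips 1 -> legal
(2,0): flips 2 -> legal
(2,4): no bracket -> illegal
(3,0): no bracket -> illegal
(3,4): flips 2 -> legal
(3,5): no bracket -> illegal
(4,1): flips 1 -> legal
(4,2): no bracket -> illegal
(4,5): no bracket -> illegal
(5,2): no bracket -> illegal
(5,3): flips 2 -> legal
(5,4): no bracket -> illegal
(5,5): no bracket -> illegal
W mobility = 6

Answer: B=6 W=6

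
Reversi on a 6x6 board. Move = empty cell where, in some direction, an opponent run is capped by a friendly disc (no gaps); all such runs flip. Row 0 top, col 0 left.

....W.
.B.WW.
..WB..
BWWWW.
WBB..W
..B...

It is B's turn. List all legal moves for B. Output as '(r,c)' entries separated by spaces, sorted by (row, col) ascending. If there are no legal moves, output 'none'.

Answer: (0,3) (0,5) (1,2) (2,0) (2,1) (2,4) (3,5) (4,3) (4,4) (5,0)

Derivation:
(0,2): no bracket -> illegal
(0,3): flips 1 -> legal
(0,5): flips 1 -> legal
(1,2): flips 2 -> legal
(1,5): no bracket -> illegal
(2,0): flips 1 -> legal
(2,1): flips 2 -> legal
(2,4): flips 1 -> legal
(2,5): no bracket -> illegal
(3,5): flips 4 -> legal
(4,3): flips 1 -> legal
(4,4): flips 2 -> legal
(5,0): flips 1 -> legal
(5,1): no bracket -> illegal
(5,4): no bracket -> illegal
(5,5): no bracket -> illegal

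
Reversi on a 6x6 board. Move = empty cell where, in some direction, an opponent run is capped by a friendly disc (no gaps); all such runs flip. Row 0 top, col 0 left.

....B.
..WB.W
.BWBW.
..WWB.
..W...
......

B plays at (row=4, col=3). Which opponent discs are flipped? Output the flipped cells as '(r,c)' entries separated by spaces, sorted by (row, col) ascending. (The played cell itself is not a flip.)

Answer: (3,2) (3,3)

Derivation:
Dir NW: opp run (3,2) capped by B -> flip
Dir N: opp run (3,3) capped by B -> flip
Dir NE: first cell 'B' (not opp) -> no flip
Dir W: opp run (4,2), next='.' -> no flip
Dir E: first cell '.' (not opp) -> no flip
Dir SW: first cell '.' (not opp) -> no flip
Dir S: first cell '.' (not opp) -> no flip
Dir SE: first cell '.' (not opp) -> no flip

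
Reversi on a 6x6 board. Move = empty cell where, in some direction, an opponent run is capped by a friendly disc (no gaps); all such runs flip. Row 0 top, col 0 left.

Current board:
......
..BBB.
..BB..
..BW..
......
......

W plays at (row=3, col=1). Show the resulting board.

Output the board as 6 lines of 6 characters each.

Place W at (3,1); scan 8 dirs for brackets.
Dir NW: first cell '.' (not opp) -> no flip
Dir N: first cell '.' (not opp) -> no flip
Dir NE: opp run (2,2) (1,3), next='.' -> no flip
Dir W: first cell '.' (not opp) -> no flip
Dir E: opp run (3,2) capped by W -> flip
Dir SW: first cell '.' (not opp) -> no flip
Dir S: first cell '.' (not opp) -> no flip
Dir SE: first cell '.' (not opp) -> no flip
All flips: (3,2)

Answer: ......
..BBB.
..BB..
.WWW..
......
......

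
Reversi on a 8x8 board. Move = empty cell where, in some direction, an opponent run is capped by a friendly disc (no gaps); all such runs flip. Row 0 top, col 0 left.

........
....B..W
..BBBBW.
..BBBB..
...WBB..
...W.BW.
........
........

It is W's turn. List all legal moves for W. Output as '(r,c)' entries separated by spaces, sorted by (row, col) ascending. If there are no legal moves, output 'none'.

Answer: (1,2) (1,3) (1,6) (2,1) (4,6) (5,4)

Derivation:
(0,3): no bracket -> illegal
(0,4): no bracket -> illegal
(0,5): no bracket -> illegal
(1,1): no bracket -> illegal
(1,2): flips 3 -> legal
(1,3): flips 2 -> legal
(1,5): no bracket -> illegal
(1,6): flips 2 -> legal
(2,1): flips 5 -> legal
(3,1): no bracket -> illegal
(3,6): no bracket -> illegal
(4,1): no bracket -> illegal
(4,2): no bracket -> illegal
(4,6): flips 2 -> legal
(5,4): flips 1 -> legal
(6,4): no bracket -> illegal
(6,5): no bracket -> illegal
(6,6): no bracket -> illegal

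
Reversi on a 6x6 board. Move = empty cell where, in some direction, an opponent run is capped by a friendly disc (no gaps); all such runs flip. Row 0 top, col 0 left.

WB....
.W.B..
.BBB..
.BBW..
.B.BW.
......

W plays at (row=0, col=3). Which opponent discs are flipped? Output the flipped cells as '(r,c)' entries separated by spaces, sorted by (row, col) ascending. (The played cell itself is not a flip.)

Answer: (1,3) (2,3)

Derivation:
Dir NW: edge -> no flip
Dir N: edge -> no flip
Dir NE: edge -> no flip
Dir W: first cell '.' (not opp) -> no flip
Dir E: first cell '.' (not opp) -> no flip
Dir SW: first cell '.' (not opp) -> no flip
Dir S: opp run (1,3) (2,3) capped by W -> flip
Dir SE: first cell '.' (not opp) -> no flip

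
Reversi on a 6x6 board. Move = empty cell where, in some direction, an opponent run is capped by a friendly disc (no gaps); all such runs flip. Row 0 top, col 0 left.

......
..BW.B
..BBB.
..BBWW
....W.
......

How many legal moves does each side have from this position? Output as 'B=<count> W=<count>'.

Answer: B=7 W=5

Derivation:
-- B to move --
(0,2): flips 1 -> legal
(0,3): flips 1 -> legal
(0,4): flips 1 -> legal
(1,4): flips 1 -> legal
(2,5): no bracket -> illegal
(4,3): no bracket -> illegal
(4,5): flips 1 -> legal
(5,3): no bracket -> illegal
(5,4): flips 2 -> legal
(5,5): flips 1 -> legal
B mobility = 7
-- W to move --
(0,1): flips 2 -> legal
(0,2): no bracket -> illegal
(0,3): no bracket -> illegal
(0,4): no bracket -> illegal
(0,5): no bracket -> illegal
(1,1): flips 3 -> legal
(1,4): flips 1 -> legal
(2,1): no bracket -> illegal
(2,5): no bracket -> illegal
(3,1): flips 3 -> legal
(4,1): no bracket -> illegal
(4,2): no bracket -> illegal
(4,3): flips 2 -> legal
W mobility = 5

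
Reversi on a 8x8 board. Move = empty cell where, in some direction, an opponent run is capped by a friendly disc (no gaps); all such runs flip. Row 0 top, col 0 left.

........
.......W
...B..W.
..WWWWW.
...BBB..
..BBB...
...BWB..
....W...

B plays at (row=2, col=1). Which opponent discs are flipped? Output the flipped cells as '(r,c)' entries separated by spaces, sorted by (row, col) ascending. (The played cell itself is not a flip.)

Answer: (3,2)

Derivation:
Dir NW: first cell '.' (not opp) -> no flip
Dir N: first cell '.' (not opp) -> no flip
Dir NE: first cell '.' (not opp) -> no flip
Dir W: first cell '.' (not opp) -> no flip
Dir E: first cell '.' (not opp) -> no flip
Dir SW: first cell '.' (not opp) -> no flip
Dir S: first cell '.' (not opp) -> no flip
Dir SE: opp run (3,2) capped by B -> flip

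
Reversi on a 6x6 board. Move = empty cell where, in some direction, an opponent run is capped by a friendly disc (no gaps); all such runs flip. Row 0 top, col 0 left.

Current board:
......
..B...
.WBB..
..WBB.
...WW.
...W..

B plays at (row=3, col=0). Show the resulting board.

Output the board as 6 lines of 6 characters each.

Answer: ......
..B...
.BBB..
B.WBB.
...WW.
...W..

Derivation:
Place B at (3,0); scan 8 dirs for brackets.
Dir NW: edge -> no flip
Dir N: first cell '.' (not opp) -> no flip
Dir NE: opp run (2,1) capped by B -> flip
Dir W: edge -> no flip
Dir E: first cell '.' (not opp) -> no flip
Dir SW: edge -> no flip
Dir S: first cell '.' (not opp) -> no flip
Dir SE: first cell '.' (not opp) -> no flip
All flips: (2,1)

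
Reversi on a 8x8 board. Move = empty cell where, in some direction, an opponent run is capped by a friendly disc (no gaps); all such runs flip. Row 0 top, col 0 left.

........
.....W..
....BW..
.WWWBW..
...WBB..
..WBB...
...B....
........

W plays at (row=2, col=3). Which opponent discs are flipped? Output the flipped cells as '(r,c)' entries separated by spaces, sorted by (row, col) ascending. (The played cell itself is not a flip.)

Dir NW: first cell '.' (not opp) -> no flip
Dir N: first cell '.' (not opp) -> no flip
Dir NE: first cell '.' (not opp) -> no flip
Dir W: first cell '.' (not opp) -> no flip
Dir E: opp run (2,4) capped by W -> flip
Dir SW: first cell 'W' (not opp) -> no flip
Dir S: first cell 'W' (not opp) -> no flip
Dir SE: opp run (3,4) (4,5), next='.' -> no flip

Answer: (2,4)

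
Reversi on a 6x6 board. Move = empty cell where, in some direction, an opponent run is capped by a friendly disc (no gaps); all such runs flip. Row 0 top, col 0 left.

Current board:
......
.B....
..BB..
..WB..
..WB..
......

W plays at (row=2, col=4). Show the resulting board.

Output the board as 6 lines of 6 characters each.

Answer: ......
.B....
..BBW.
..WW..
..WB..
......

Derivation:
Place W at (2,4); scan 8 dirs for brackets.
Dir NW: first cell '.' (not opp) -> no flip
Dir N: first cell '.' (not opp) -> no flip
Dir NE: first cell '.' (not opp) -> no flip
Dir W: opp run (2,3) (2,2), next='.' -> no flip
Dir E: first cell '.' (not opp) -> no flip
Dir SW: opp run (3,3) capped by W -> flip
Dir S: first cell '.' (not opp) -> no flip
Dir SE: first cell '.' (not opp) -> no flip
All flips: (3,3)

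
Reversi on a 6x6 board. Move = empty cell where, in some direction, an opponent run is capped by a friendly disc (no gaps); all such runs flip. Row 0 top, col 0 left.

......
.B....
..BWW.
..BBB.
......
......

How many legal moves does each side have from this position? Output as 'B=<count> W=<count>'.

-- B to move --
(1,2): flips 1 -> legal
(1,3): flips 1 -> legal
(1,4): flips 2 -> legal
(1,5): flips 1 -> legal
(2,5): flips 2 -> legal
(3,5): no bracket -> illegal
B mobility = 5
-- W to move --
(0,0): no bracket -> illegal
(0,1): no bracket -> illegal
(0,2): no bracket -> illegal
(1,0): no bracket -> illegal
(1,2): no bracket -> illegal
(1,3): no bracket -> illegal
(2,0): no bracket -> illegal
(2,1): flips 1 -> legal
(2,5): no bracket -> illegal
(3,1): no bracket -> illegal
(3,5): no bracket -> illegal
(4,1): flips 1 -> legal
(4,2): flips 1 -> legal
(4,3): flips 1 -> legal
(4,4): flips 1 -> legal
(4,5): flips 1 -> legal
W mobility = 6

Answer: B=5 W=6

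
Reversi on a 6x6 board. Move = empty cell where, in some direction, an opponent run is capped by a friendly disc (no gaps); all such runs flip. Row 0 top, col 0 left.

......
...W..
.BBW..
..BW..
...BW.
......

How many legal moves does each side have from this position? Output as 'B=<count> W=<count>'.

-- B to move --
(0,2): no bracket -> illegal
(0,3): flips 3 -> legal
(0,4): flips 1 -> legal
(1,2): no bracket -> illegal
(1,4): flips 1 -> legal
(2,4): flips 1 -> legal
(3,4): flips 1 -> legal
(3,5): no bracket -> illegal
(4,2): no bracket -> illegal
(4,5): flips 1 -> legal
(5,3): no bracket -> illegal
(5,4): no bracket -> illegal
(5,5): flips 2 -> legal
B mobility = 7
-- W to move --
(1,0): no bracket -> illegal
(1,1): flips 1 -> legal
(1,2): no bracket -> illegal
(2,0): flips 2 -> legal
(3,0): no bracket -> illegal
(3,1): flips 2 -> legal
(3,4): no bracket -> illegal
(4,1): flips 1 -> legal
(4,2): flips 1 -> legal
(5,2): no bracket -> illegal
(5,3): flips 1 -> legal
(5,4): no bracket -> illegal
W mobility = 6

Answer: B=7 W=6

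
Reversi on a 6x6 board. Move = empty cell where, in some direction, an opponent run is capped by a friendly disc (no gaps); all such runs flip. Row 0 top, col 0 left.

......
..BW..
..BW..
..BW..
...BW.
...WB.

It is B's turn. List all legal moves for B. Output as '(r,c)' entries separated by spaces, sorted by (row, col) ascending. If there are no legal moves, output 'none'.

Answer: (0,3) (0,4) (1,4) (2,4) (3,4) (4,5) (5,2) (5,5)

Derivation:
(0,2): no bracket -> illegal
(0,3): flips 3 -> legal
(0,4): flips 1 -> legal
(1,4): flips 2 -> legal
(2,4): flips 1 -> legal
(3,4): flips 3 -> legal
(3,5): no bracket -> illegal
(4,2): no bracket -> illegal
(4,5): flips 1 -> legal
(5,2): flips 1 -> legal
(5,5): flips 2 -> legal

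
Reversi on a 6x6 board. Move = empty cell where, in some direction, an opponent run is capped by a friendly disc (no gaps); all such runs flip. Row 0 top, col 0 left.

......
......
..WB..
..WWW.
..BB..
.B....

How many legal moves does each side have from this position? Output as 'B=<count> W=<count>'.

Answer: B=6 W=7

Derivation:
-- B to move --
(1,1): no bracket -> illegal
(1,2): flips 2 -> legal
(1,3): no bracket -> illegal
(2,1): flips 2 -> legal
(2,4): flips 1 -> legal
(2,5): flips 1 -> legal
(3,1): no bracket -> illegal
(3,5): no bracket -> illegal
(4,1): flips 1 -> legal
(4,4): no bracket -> illegal
(4,5): flips 1 -> legal
B mobility = 6
-- W to move --
(1,2): flips 1 -> legal
(1,3): flips 1 -> legal
(1,4): flips 1 -> legal
(2,4): flips 1 -> legal
(3,1): no bracket -> illegal
(4,0): no bracket -> illegal
(4,1): no bracket -> illegal
(4,4): no bracket -> illegal
(5,0): no bracket -> illegal
(5,2): flips 2 -> legal
(5,3): flips 1 -> legal
(5,4): flips 1 -> legal
W mobility = 7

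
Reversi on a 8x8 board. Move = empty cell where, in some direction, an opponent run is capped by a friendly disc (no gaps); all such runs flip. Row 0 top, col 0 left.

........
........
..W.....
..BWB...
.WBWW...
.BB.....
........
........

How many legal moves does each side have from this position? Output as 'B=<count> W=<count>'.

Answer: B=8 W=10

Derivation:
-- B to move --
(1,1): no bracket -> illegal
(1,2): flips 1 -> legal
(1,3): no bracket -> illegal
(2,1): no bracket -> illegal
(2,3): no bracket -> illegal
(2,4): flips 1 -> legal
(3,0): flips 1 -> legal
(3,1): flips 1 -> legal
(3,5): no bracket -> illegal
(4,0): flips 1 -> legal
(4,5): flips 2 -> legal
(5,0): flips 1 -> legal
(5,3): no bracket -> illegal
(5,4): flips 2 -> legal
(5,5): no bracket -> illegal
B mobility = 8
-- W to move --
(2,1): flips 1 -> legal
(2,3): flips 1 -> legal
(2,4): flips 1 -> legal
(2,5): flips 1 -> legal
(3,1): flips 1 -> legal
(3,5): flips 1 -> legal
(4,0): no bracket -> illegal
(4,5): no bracket -> illegal
(5,0): no bracket -> illegal
(5,3): no bracket -> illegal
(6,0): flips 2 -> legal
(6,1): flips 2 -> legal
(6,2): flips 3 -> legal
(6,3): flips 1 -> legal
W mobility = 10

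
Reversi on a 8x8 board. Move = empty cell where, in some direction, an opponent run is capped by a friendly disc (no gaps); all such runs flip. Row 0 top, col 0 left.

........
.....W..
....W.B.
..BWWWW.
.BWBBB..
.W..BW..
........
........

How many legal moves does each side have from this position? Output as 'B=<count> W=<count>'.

-- B to move --
(0,4): flips 1 -> legal
(0,5): no bracket -> illegal
(0,6): no bracket -> illegal
(1,3): no bracket -> illegal
(1,4): flips 2 -> legal
(1,6): no bracket -> illegal
(2,2): flips 1 -> legal
(2,3): flips 2 -> legal
(2,5): flips 2 -> legal
(2,7): flips 1 -> legal
(3,1): no bracket -> illegal
(3,7): flips 4 -> legal
(4,0): no bracket -> illegal
(4,6): flips 1 -> legal
(4,7): no bracket -> illegal
(5,0): no bracket -> illegal
(5,2): flips 1 -> legal
(5,3): no bracket -> illegal
(5,6): flips 1 -> legal
(6,0): no bracket -> illegal
(6,1): flips 1 -> legal
(6,2): no bracket -> illegal
(6,4): no bracket -> illegal
(6,5): flips 1 -> legal
(6,6): flips 1 -> legal
B mobility = 13
-- W to move --
(1,6): flips 1 -> legal
(1,7): flips 1 -> legal
(2,1): no bracket -> illegal
(2,2): flips 1 -> legal
(2,3): no bracket -> illegal
(2,5): no bracket -> illegal
(2,7): no bracket -> illegal
(3,0): no bracket -> illegal
(3,1): flips 2 -> legal
(3,7): flips 1 -> legal
(4,0): flips 1 -> legal
(4,6): flips 3 -> legal
(5,0): no bracket -> illegal
(5,2): flips 1 -> legal
(5,3): flips 3 -> legal
(5,6): flips 1 -> legal
(6,3): flips 2 -> legal
(6,4): flips 2 -> legal
(6,5): no bracket -> illegal
W mobility = 12

Answer: B=13 W=12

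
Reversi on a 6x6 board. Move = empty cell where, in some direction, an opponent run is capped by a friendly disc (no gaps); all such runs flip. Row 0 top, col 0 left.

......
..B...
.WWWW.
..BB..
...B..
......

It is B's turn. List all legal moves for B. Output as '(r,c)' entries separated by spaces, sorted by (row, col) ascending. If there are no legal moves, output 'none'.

Answer: (1,0) (1,1) (1,3) (1,4) (1,5) (3,0) (3,4)

Derivation:
(1,0): flips 1 -> legal
(1,1): flips 1 -> legal
(1,3): flips 1 -> legal
(1,4): flips 1 -> legal
(1,5): flips 1 -> legal
(2,0): no bracket -> illegal
(2,5): no bracket -> illegal
(3,0): flips 1 -> legal
(3,1): no bracket -> illegal
(3,4): flips 1 -> legal
(3,5): no bracket -> illegal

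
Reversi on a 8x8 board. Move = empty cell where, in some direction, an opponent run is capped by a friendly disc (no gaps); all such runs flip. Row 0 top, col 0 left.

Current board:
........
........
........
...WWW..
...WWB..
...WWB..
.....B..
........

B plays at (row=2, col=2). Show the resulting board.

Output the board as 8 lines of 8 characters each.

Place B at (2,2); scan 8 dirs for brackets.
Dir NW: first cell '.' (not opp) -> no flip
Dir N: first cell '.' (not opp) -> no flip
Dir NE: first cell '.' (not opp) -> no flip
Dir W: first cell '.' (not opp) -> no flip
Dir E: first cell '.' (not opp) -> no flip
Dir SW: first cell '.' (not opp) -> no flip
Dir S: first cell '.' (not opp) -> no flip
Dir SE: opp run (3,3) (4,4) capped by B -> flip
All flips: (3,3) (4,4)

Answer: ........
........
..B.....
...BWW..
...WBB..
...WWB..
.....B..
........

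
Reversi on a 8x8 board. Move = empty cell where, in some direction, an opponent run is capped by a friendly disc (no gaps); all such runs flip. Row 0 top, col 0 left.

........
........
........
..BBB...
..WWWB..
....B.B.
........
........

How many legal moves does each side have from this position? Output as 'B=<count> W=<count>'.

-- B to move --
(3,1): no bracket -> illegal
(3,5): no bracket -> illegal
(4,1): flips 3 -> legal
(5,1): flips 1 -> legal
(5,2): flips 2 -> legal
(5,3): flips 1 -> legal
(5,5): flips 1 -> legal
B mobility = 5
-- W to move --
(2,1): flips 1 -> legal
(2,2): flips 2 -> legal
(2,3): flips 1 -> legal
(2,4): flips 2 -> legal
(2,5): flips 1 -> legal
(3,1): no bracket -> illegal
(3,5): no bracket -> illegal
(3,6): no bracket -> illegal
(4,1): no bracket -> illegal
(4,6): flips 1 -> legal
(4,7): no bracket -> illegal
(5,3): no bracket -> illegal
(5,5): no bracket -> illegal
(5,7): no bracket -> illegal
(6,3): no bracket -> illegal
(6,4): flips 1 -> legal
(6,5): flips 1 -> legal
(6,6): no bracket -> illegal
(6,7): no bracket -> illegal
W mobility = 8

Answer: B=5 W=8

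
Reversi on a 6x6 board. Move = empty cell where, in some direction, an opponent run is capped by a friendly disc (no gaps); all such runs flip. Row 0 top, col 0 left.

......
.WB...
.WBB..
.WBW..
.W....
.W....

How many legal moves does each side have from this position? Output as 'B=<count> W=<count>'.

-- B to move --
(0,0): flips 1 -> legal
(0,1): no bracket -> illegal
(0,2): no bracket -> illegal
(1,0): flips 2 -> legal
(2,0): flips 1 -> legal
(2,4): no bracket -> illegal
(3,0): flips 2 -> legal
(3,4): flips 1 -> legal
(4,0): flips 1 -> legal
(4,2): no bracket -> illegal
(4,3): flips 1 -> legal
(4,4): flips 1 -> legal
(5,0): flips 1 -> legal
(5,2): no bracket -> illegal
B mobility = 9
-- W to move --
(0,1): no bracket -> illegal
(0,2): no bracket -> illegal
(0,3): flips 1 -> legal
(1,3): flips 3 -> legal
(1,4): flips 2 -> legal
(2,4): flips 2 -> legal
(3,4): no bracket -> illegal
(4,2): no bracket -> illegal
(4,3): flips 1 -> legal
W mobility = 5

Answer: B=9 W=5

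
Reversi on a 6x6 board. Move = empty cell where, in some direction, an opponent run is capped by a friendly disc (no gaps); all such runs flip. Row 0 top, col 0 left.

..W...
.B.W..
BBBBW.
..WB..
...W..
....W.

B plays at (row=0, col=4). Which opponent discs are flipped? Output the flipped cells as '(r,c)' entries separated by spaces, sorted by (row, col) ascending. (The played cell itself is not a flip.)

Dir NW: edge -> no flip
Dir N: edge -> no flip
Dir NE: edge -> no flip
Dir W: first cell '.' (not opp) -> no flip
Dir E: first cell '.' (not opp) -> no flip
Dir SW: opp run (1,3) capped by B -> flip
Dir S: first cell '.' (not opp) -> no flip
Dir SE: first cell '.' (not opp) -> no flip

Answer: (1,3)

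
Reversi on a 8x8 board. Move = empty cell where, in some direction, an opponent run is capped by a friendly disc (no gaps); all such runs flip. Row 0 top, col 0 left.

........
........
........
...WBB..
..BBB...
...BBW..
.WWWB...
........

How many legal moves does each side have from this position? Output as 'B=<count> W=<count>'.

Answer: B=11 W=7

Derivation:
-- B to move --
(2,2): flips 1 -> legal
(2,3): flips 1 -> legal
(2,4): flips 1 -> legal
(3,2): flips 1 -> legal
(4,5): no bracket -> illegal
(4,6): flips 1 -> legal
(5,0): no bracket -> illegal
(5,1): no bracket -> illegal
(5,2): no bracket -> illegal
(5,6): flips 1 -> legal
(6,0): flips 3 -> legal
(6,5): no bracket -> illegal
(6,6): flips 1 -> legal
(7,0): no bracket -> illegal
(7,1): flips 1 -> legal
(7,2): flips 1 -> legal
(7,3): flips 1 -> legal
(7,4): no bracket -> illegal
B mobility = 11
-- W to move --
(2,3): no bracket -> illegal
(2,4): no bracket -> illegal
(2,5): no bracket -> illegal
(2,6): flips 3 -> legal
(3,1): no bracket -> illegal
(3,2): no bracket -> illegal
(3,6): flips 2 -> legal
(4,1): no bracket -> illegal
(4,5): flips 1 -> legal
(4,6): no bracket -> illegal
(5,1): flips 1 -> legal
(5,2): flips 2 -> legal
(6,5): flips 1 -> legal
(7,3): flips 1 -> legal
(7,4): no bracket -> illegal
(7,5): no bracket -> illegal
W mobility = 7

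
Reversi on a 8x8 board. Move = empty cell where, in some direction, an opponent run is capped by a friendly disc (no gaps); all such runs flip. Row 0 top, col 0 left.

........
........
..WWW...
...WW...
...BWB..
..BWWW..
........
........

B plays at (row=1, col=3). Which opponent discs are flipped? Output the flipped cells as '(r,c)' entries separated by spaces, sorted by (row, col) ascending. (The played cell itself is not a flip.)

Dir NW: first cell '.' (not opp) -> no flip
Dir N: first cell '.' (not opp) -> no flip
Dir NE: first cell '.' (not opp) -> no flip
Dir W: first cell '.' (not opp) -> no flip
Dir E: first cell '.' (not opp) -> no flip
Dir SW: opp run (2,2), next='.' -> no flip
Dir S: opp run (2,3) (3,3) capped by B -> flip
Dir SE: opp run (2,4), next='.' -> no flip

Answer: (2,3) (3,3)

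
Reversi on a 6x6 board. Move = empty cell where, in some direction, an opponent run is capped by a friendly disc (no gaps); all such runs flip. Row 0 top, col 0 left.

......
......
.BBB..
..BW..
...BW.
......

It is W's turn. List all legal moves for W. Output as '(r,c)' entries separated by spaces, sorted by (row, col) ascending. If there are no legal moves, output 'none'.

(1,0): no bracket -> illegal
(1,1): flips 1 -> legal
(1,2): no bracket -> illegal
(1,3): flips 1 -> legal
(1,4): no bracket -> illegal
(2,0): no bracket -> illegal
(2,4): no bracket -> illegal
(3,0): no bracket -> illegal
(3,1): flips 1 -> legal
(3,4): no bracket -> illegal
(4,1): no bracket -> illegal
(4,2): flips 1 -> legal
(5,2): no bracket -> illegal
(5,3): flips 1 -> legal
(5,4): no bracket -> illegal

Answer: (1,1) (1,3) (3,1) (4,2) (5,3)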